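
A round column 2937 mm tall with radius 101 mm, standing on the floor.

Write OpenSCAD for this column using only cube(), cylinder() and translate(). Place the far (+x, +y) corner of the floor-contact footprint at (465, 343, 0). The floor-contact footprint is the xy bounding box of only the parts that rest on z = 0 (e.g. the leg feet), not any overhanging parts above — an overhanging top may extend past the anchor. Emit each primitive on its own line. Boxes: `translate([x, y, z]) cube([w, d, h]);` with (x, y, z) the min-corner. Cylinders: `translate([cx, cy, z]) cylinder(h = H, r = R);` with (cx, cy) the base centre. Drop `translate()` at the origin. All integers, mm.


translate([364, 242, 0]) cylinder(h = 2937, r = 101);


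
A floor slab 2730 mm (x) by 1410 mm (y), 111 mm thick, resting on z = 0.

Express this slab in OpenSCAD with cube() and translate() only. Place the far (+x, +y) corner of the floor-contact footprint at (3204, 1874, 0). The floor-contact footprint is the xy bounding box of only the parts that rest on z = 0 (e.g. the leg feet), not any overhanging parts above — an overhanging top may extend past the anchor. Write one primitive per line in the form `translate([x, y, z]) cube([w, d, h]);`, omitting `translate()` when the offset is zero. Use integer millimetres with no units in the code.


translate([474, 464, 0]) cube([2730, 1410, 111]);


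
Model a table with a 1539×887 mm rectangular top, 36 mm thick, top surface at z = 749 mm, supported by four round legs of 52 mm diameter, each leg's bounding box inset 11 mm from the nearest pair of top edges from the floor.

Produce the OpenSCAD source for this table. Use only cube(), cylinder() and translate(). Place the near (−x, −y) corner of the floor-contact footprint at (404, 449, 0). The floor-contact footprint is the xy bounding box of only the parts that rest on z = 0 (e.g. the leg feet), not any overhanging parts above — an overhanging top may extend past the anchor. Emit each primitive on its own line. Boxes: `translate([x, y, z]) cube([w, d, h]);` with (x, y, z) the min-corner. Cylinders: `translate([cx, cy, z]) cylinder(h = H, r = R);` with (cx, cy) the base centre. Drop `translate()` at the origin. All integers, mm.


// leg_h = 749 - 36 = 713
translate([393, 438, 713]) cube([1539, 887, 36]);
translate([430, 475, 0]) cylinder(h = 713, r = 26);
translate([1895, 475, 0]) cylinder(h = 713, r = 26);
translate([430, 1288, 0]) cylinder(h = 713, r = 26);
translate([1895, 1288, 0]) cylinder(h = 713, r = 26);


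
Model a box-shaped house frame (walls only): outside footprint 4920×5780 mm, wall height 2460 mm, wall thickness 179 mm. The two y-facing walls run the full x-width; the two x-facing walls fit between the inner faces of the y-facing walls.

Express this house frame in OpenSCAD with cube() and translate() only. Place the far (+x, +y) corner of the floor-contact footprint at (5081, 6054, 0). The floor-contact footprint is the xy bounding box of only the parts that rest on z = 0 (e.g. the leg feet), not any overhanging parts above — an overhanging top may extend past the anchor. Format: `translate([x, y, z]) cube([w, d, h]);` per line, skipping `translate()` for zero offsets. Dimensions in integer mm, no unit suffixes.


translate([161, 274, 0]) cube([4920, 179, 2460]);
translate([161, 5875, 0]) cube([4920, 179, 2460]);
translate([161, 453, 0]) cube([179, 5422, 2460]);
translate([4902, 453, 0]) cube([179, 5422, 2460]);


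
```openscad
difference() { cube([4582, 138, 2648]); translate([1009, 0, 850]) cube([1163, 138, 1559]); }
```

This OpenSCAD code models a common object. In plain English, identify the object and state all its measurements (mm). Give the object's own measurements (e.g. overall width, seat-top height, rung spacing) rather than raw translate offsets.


A wall 4582 mm long (x), 138 mm thick (y), 2648 mm tall, with a rectangular window opening cut through it. The opening is 1163 mm wide and 1559 mm tall; its sill is at z = 850 mm and its near (−x) edge is 1009 mm from the wall's −x end. The opening passes through the full wall thickness.


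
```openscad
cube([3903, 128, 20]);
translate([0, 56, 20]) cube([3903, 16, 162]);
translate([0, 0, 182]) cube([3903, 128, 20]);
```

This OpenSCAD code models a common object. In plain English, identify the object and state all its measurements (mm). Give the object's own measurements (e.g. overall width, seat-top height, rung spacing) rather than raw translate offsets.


An I-beam lying along x, 3903 mm long. Overall section height 202 mm. Two flanges 128 mm wide (y) and 20 mm thick, one on the floor and one at the top; a web 16 mm thick runs between them, centred on the flange width.


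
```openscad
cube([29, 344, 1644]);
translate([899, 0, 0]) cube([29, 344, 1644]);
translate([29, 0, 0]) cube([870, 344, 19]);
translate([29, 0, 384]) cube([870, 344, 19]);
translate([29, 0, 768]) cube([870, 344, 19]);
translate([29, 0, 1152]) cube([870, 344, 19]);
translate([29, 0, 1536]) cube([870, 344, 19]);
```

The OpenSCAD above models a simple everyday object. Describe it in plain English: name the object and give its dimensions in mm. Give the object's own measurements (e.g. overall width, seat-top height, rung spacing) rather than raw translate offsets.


An open bookshelf. Two side panels, each 29 mm thick, 344 mm deep and 1644 mm tall, stand 928 mm apart (outside-to-outside). Between them sit 5 shelves, each 19 mm thick and 344 mm deep, spanning the full gap between the sides. The bottom shelf rests on the floor (its underside at z = 0) and the clear gap between one shelf's top and the next shelf's underside is 365 mm.


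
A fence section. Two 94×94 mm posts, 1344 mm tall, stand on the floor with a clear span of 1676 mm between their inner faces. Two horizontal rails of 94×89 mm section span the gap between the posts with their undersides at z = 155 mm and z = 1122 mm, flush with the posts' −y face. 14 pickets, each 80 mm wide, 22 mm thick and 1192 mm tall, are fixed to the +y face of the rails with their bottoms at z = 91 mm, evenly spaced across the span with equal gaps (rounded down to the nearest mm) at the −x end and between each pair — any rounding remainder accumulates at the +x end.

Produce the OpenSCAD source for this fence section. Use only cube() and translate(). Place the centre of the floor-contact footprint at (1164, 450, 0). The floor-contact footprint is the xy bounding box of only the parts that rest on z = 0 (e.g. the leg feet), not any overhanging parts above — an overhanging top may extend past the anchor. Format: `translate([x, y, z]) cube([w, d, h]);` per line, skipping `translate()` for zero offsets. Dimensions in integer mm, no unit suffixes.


translate([232, 403, 0]) cube([94, 94, 1344]);
translate([2002, 403, 0]) cube([94, 94, 1344]);
translate([326, 403, 155]) cube([1676, 94, 89]);
translate([326, 403, 1122]) cube([1676, 94, 89]);
translate([363, 497, 91]) cube([80, 22, 1192]);
translate([480, 497, 91]) cube([80, 22, 1192]);
translate([597, 497, 91]) cube([80, 22, 1192]);
translate([714, 497, 91]) cube([80, 22, 1192]);
translate([831, 497, 91]) cube([80, 22, 1192]);
translate([948, 497, 91]) cube([80, 22, 1192]);
translate([1065, 497, 91]) cube([80, 22, 1192]);
translate([1182, 497, 91]) cube([80, 22, 1192]);
translate([1299, 497, 91]) cube([80, 22, 1192]);
translate([1416, 497, 91]) cube([80, 22, 1192]);
translate([1533, 497, 91]) cube([80, 22, 1192]);
translate([1650, 497, 91]) cube([80, 22, 1192]);
translate([1767, 497, 91]) cube([80, 22, 1192]);
translate([1884, 497, 91]) cube([80, 22, 1192]);


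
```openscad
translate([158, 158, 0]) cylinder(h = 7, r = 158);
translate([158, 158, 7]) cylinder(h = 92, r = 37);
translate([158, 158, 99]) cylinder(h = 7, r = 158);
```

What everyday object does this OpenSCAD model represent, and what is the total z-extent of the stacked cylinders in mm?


A spool. The overall height is 106 mm.

Three coaxial cylinders, large–small–large — a spool. Two 7 mm flanges and a 92 mm core give 7 + 92 + 7 = 106 mm.


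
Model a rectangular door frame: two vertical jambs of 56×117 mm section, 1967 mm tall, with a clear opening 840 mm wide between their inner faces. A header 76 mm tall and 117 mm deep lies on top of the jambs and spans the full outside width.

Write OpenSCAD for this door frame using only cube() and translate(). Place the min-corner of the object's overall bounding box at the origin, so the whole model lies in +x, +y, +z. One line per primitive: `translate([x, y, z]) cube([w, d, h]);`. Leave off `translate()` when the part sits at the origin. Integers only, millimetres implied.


cube([56, 117, 1967]);
translate([896, 0, 0]) cube([56, 117, 1967]);
translate([0, 0, 1967]) cube([952, 117, 76]);


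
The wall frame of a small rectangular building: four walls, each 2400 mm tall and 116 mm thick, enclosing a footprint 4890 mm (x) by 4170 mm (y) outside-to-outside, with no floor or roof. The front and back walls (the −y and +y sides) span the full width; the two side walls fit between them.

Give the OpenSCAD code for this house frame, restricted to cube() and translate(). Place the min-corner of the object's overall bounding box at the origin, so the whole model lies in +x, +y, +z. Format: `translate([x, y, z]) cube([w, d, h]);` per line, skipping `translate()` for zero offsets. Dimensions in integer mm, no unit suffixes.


cube([4890, 116, 2400]);
translate([0, 4054, 0]) cube([4890, 116, 2400]);
translate([0, 116, 0]) cube([116, 3938, 2400]);
translate([4774, 116, 0]) cube([116, 3938, 2400]);


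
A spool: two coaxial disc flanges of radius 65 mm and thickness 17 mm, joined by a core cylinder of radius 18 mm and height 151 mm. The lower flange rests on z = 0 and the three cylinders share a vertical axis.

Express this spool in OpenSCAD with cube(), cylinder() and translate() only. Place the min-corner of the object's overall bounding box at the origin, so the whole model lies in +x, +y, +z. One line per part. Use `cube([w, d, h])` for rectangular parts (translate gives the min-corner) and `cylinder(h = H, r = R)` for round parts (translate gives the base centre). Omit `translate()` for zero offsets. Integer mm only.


translate([65, 65, 0]) cylinder(h = 17, r = 65);
translate([65, 65, 17]) cylinder(h = 151, r = 18);
translate([65, 65, 168]) cylinder(h = 17, r = 65);


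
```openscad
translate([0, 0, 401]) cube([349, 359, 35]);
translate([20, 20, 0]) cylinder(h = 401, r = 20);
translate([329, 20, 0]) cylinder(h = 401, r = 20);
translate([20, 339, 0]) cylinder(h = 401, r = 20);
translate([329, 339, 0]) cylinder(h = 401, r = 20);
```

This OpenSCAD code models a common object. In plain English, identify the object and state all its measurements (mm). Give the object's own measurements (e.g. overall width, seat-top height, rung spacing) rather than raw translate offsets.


A four-legged stool. The seat is a 349×359×35 mm slab whose top surface is at z = 436 mm; four round legs, each 40 mm in diameter, run from the floor (z = 0) to the underside of the seat, each leg's axis is inset half a diameter from the nearest pair of seat edges (so the leg's bounding box is flush with the corner).


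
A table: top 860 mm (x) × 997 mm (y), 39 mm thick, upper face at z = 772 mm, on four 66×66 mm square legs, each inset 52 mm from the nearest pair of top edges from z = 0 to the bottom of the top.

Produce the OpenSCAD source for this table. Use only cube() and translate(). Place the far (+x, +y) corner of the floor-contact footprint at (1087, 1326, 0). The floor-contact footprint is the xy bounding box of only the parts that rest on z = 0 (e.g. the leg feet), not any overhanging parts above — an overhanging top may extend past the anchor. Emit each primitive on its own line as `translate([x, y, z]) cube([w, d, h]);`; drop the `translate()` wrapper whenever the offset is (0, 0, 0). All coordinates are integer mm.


translate([279, 381, 733]) cube([860, 997, 39]);
translate([331, 433, 0]) cube([66, 66, 733]);
translate([1021, 433, 0]) cube([66, 66, 733]);
translate([331, 1260, 0]) cube([66, 66, 733]);
translate([1021, 1260, 0]) cube([66, 66, 733]);


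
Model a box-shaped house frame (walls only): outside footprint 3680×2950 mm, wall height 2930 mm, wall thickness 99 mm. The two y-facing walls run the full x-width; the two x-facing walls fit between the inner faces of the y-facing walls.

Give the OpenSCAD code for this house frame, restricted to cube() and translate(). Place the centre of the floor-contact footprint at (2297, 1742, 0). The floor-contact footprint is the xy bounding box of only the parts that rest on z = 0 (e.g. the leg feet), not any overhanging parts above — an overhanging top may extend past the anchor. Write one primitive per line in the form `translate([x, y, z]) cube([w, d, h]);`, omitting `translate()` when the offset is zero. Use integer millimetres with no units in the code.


translate([457, 267, 0]) cube([3680, 99, 2930]);
translate([457, 3118, 0]) cube([3680, 99, 2930]);
translate([457, 366, 0]) cube([99, 2752, 2930]);
translate([4038, 366, 0]) cube([99, 2752, 2930]);


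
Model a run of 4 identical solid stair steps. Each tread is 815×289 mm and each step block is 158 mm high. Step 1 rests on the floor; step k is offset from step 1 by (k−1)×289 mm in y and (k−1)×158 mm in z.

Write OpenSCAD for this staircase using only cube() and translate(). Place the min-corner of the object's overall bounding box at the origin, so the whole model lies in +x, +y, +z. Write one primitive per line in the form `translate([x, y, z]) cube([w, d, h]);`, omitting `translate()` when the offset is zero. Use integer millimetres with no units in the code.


cube([815, 289, 158]);
translate([0, 289, 158]) cube([815, 289, 158]);
translate([0, 578, 316]) cube([815, 289, 158]);
translate([0, 867, 474]) cube([815, 289, 158]);


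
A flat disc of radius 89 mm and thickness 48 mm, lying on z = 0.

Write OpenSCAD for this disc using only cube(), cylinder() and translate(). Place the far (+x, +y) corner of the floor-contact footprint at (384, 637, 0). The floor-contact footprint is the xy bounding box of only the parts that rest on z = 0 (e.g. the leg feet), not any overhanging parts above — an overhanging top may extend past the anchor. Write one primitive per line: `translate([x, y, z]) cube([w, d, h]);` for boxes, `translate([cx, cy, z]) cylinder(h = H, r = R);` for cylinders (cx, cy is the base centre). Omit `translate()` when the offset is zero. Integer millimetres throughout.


translate([295, 548, 0]) cylinder(h = 48, r = 89);


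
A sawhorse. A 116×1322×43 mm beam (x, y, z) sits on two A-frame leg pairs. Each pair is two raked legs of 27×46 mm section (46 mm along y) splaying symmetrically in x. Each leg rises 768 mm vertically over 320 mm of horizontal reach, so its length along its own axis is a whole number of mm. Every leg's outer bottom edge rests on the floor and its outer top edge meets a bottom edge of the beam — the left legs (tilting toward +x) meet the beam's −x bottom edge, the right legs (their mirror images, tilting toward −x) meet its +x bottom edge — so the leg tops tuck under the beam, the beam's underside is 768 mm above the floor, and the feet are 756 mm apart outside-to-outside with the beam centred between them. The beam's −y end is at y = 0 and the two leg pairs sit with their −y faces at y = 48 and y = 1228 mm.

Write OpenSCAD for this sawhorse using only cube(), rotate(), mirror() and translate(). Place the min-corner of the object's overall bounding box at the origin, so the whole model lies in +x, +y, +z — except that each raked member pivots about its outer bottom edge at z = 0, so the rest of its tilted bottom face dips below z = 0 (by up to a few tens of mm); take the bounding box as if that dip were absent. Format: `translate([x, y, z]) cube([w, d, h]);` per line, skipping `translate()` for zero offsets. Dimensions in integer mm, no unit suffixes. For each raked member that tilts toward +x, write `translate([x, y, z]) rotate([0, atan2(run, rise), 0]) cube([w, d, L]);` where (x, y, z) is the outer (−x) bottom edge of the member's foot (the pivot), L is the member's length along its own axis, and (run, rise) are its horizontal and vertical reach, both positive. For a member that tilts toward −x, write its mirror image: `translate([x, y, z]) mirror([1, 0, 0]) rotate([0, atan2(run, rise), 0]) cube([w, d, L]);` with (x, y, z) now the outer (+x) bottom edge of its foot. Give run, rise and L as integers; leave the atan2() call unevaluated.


translate([320, 0, 768]) cube([116, 1322, 43]);
translate([0, 48, 0]) rotate([0, atan2(320, 768), 0]) cube([27, 46, 832]);
translate([756, 48, 0]) mirror([1, 0, 0]) rotate([0, atan2(320, 768), 0]) cube([27, 46, 832]);
translate([0, 1228, 0]) rotate([0, atan2(320, 768), 0]) cube([27, 46, 832]);
translate([756, 1228, 0]) mirror([1, 0, 0]) rotate([0, atan2(320, 768), 0]) cube([27, 46, 832]);


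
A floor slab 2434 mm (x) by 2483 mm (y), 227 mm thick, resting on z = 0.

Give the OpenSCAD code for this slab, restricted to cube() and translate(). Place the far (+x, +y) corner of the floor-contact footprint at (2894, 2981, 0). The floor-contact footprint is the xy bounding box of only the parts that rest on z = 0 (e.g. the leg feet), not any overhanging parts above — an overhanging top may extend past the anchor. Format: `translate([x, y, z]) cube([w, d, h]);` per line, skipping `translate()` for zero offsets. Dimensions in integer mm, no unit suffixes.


translate([460, 498, 0]) cube([2434, 2483, 227]);


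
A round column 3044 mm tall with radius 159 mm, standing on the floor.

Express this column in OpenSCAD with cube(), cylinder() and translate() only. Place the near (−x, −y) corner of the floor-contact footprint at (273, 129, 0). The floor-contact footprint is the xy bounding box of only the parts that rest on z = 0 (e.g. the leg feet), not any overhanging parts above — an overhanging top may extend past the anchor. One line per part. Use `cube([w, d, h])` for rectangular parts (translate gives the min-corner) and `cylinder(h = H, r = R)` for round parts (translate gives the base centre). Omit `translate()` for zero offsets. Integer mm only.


translate([432, 288, 0]) cylinder(h = 3044, r = 159);


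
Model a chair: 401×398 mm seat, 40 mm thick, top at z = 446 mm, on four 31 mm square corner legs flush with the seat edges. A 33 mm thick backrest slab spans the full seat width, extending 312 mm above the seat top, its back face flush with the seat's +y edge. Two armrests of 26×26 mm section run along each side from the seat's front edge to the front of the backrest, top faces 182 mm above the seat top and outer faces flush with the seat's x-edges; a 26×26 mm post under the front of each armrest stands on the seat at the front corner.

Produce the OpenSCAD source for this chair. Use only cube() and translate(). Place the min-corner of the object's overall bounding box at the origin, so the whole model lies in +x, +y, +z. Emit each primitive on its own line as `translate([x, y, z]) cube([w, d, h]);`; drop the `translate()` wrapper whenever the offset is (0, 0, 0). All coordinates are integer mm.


// leg_h = 446 - 40 = 406
// arm post h = 182 - 26 = 156
translate([0, 0, 406]) cube([401, 398, 40]);
cube([31, 31, 406]);
translate([370, 0, 0]) cube([31, 31, 406]);
translate([0, 367, 0]) cube([31, 31, 406]);
translate([370, 367, 0]) cube([31, 31, 406]);
translate([0, 365, 446]) cube([401, 33, 312]);
translate([0, 0, 602]) cube([26, 365, 26]);
translate([375, 0, 602]) cube([26, 365, 26]);
translate([0, 0, 446]) cube([26, 26, 156]);
translate([375, 0, 446]) cube([26, 26, 156]);


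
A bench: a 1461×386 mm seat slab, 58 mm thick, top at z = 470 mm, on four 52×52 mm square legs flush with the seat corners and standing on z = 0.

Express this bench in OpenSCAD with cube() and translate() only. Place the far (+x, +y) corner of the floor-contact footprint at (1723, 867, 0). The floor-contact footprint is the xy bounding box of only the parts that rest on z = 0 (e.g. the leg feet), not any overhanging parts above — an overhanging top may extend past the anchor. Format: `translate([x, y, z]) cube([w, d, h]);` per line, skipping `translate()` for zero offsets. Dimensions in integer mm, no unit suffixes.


translate([262, 481, 412]) cube([1461, 386, 58]);
translate([262, 481, 0]) cube([52, 52, 412]);
translate([262, 815, 0]) cube([52, 52, 412]);
translate([1671, 481, 0]) cube([52, 52, 412]);
translate([1671, 815, 0]) cube([52, 52, 412]);


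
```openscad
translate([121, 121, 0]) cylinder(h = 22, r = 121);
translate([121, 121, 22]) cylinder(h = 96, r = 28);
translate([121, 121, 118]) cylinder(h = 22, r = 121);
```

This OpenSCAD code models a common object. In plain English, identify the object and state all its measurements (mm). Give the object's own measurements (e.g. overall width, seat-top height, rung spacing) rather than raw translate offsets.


A spool: two coaxial disc flanges of radius 121 mm and thickness 22 mm, joined by a core cylinder of radius 28 mm and height 96 mm. The lower flange rests on z = 0 and the three cylinders share a vertical axis.


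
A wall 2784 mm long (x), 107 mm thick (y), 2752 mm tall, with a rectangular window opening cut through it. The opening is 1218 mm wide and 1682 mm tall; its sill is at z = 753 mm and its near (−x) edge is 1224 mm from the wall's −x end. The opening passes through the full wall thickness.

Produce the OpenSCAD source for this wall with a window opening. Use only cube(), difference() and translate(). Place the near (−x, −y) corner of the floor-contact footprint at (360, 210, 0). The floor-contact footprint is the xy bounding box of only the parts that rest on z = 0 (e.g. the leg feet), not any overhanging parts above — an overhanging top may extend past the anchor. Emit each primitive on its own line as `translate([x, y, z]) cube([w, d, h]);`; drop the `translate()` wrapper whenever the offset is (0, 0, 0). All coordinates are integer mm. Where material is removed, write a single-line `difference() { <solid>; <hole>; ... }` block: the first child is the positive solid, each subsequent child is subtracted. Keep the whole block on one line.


difference() { translate([360, 210, 0]) cube([2784, 107, 2752]); translate([1584, 210, 753]) cube([1218, 107, 1682]); }


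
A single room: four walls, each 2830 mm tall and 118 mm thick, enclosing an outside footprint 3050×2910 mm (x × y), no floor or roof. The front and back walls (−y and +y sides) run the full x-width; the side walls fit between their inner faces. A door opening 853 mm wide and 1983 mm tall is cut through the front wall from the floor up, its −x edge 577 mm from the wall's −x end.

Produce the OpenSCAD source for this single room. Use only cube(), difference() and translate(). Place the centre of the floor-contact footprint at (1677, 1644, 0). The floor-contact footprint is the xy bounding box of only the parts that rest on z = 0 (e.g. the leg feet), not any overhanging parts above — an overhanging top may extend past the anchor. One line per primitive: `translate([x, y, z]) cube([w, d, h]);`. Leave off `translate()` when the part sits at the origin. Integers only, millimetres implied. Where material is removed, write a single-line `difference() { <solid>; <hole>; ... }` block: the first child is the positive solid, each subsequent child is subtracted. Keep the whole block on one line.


difference() { translate([152, 189, 0]) cube([3050, 118, 2830]); translate([729, 189, 0]) cube([853, 118, 1983]); }
translate([152, 2981, 0]) cube([3050, 118, 2830]);
translate([152, 307, 0]) cube([118, 2674, 2830]);
translate([3084, 307, 0]) cube([118, 2674, 2830]);


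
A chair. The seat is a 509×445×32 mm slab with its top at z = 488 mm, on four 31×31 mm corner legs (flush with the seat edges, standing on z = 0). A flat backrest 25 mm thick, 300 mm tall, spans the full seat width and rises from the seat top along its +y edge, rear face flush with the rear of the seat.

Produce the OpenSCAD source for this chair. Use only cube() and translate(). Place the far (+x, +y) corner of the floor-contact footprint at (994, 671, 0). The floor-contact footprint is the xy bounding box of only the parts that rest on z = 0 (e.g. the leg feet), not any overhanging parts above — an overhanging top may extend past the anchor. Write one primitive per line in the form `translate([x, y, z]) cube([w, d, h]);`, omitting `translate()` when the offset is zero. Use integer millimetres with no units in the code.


translate([485, 226, 456]) cube([509, 445, 32]);
translate([485, 226, 0]) cube([31, 31, 456]);
translate([963, 226, 0]) cube([31, 31, 456]);
translate([485, 640, 0]) cube([31, 31, 456]);
translate([963, 640, 0]) cube([31, 31, 456]);
translate([485, 646, 488]) cube([509, 25, 300]);


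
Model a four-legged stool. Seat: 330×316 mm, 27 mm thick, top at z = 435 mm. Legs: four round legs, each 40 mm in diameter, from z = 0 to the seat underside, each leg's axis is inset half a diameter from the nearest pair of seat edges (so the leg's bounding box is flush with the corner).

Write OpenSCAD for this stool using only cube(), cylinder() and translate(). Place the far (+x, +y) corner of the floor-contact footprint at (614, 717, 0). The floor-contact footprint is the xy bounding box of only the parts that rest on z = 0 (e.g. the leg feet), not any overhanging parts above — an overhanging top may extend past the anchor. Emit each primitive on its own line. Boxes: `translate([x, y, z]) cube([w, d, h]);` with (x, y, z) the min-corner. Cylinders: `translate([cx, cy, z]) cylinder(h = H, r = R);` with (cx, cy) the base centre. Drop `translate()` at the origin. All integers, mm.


translate([284, 401, 408]) cube([330, 316, 27]);
translate([304, 421, 0]) cylinder(h = 408, r = 20);
translate([594, 421, 0]) cylinder(h = 408, r = 20);
translate([304, 697, 0]) cylinder(h = 408, r = 20);
translate([594, 697, 0]) cylinder(h = 408, r = 20);


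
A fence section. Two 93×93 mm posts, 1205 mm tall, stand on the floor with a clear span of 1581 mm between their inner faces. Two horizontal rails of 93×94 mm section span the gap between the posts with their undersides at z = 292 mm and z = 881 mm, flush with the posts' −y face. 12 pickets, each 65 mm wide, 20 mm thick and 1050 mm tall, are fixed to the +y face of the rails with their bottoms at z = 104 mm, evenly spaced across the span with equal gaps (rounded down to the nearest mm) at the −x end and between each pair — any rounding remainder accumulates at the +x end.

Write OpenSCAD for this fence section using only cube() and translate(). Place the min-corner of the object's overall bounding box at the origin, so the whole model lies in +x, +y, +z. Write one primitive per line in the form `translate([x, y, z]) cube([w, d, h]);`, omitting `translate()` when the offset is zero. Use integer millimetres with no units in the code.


cube([93, 93, 1205]);
translate([1674, 0, 0]) cube([93, 93, 1205]);
translate([93, 0, 292]) cube([1581, 93, 94]);
translate([93, 0, 881]) cube([1581, 93, 94]);
translate([154, 93, 104]) cube([65, 20, 1050]);
translate([280, 93, 104]) cube([65, 20, 1050]);
translate([406, 93, 104]) cube([65, 20, 1050]);
translate([532, 93, 104]) cube([65, 20, 1050]);
translate([658, 93, 104]) cube([65, 20, 1050]);
translate([784, 93, 104]) cube([65, 20, 1050]);
translate([910, 93, 104]) cube([65, 20, 1050]);
translate([1036, 93, 104]) cube([65, 20, 1050]);
translate([1162, 93, 104]) cube([65, 20, 1050]);
translate([1288, 93, 104]) cube([65, 20, 1050]);
translate([1414, 93, 104]) cube([65, 20, 1050]);
translate([1540, 93, 104]) cube([65, 20, 1050]);


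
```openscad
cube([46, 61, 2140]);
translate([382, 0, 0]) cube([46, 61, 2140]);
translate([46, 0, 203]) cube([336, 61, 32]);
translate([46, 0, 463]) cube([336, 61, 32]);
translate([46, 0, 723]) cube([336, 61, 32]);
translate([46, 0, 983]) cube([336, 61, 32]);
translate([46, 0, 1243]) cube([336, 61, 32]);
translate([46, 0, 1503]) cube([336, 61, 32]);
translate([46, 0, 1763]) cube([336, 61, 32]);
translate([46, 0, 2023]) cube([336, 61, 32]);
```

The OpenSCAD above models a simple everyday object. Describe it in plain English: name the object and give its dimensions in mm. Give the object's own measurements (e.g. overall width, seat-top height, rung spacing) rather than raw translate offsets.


A straight ladder. Two 46×61 mm vertical rails, 2140 mm tall, stand 428 mm apart (outside-to-outside) with their front faces coplanar on the −y side. 8 rungs, each 61 mm deep and 32 mm tall, span between the inner faces of the rails, front faces flush with the rails. The lowest rung's underside is at z = 203 mm and rungs are spaced 260 mm apart (underside to underside).


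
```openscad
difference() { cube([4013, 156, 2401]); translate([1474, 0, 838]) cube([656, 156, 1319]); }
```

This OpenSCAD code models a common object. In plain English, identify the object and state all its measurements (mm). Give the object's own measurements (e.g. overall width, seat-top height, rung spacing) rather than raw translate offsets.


A wall 4013 mm long (x), 156 mm thick (y), 2401 mm tall, with a rectangular window opening cut through it. The opening is 656 mm wide and 1319 mm tall; its sill is at z = 838 mm and its near (−x) edge is 1474 mm from the wall's −x end. The opening passes through the full wall thickness.


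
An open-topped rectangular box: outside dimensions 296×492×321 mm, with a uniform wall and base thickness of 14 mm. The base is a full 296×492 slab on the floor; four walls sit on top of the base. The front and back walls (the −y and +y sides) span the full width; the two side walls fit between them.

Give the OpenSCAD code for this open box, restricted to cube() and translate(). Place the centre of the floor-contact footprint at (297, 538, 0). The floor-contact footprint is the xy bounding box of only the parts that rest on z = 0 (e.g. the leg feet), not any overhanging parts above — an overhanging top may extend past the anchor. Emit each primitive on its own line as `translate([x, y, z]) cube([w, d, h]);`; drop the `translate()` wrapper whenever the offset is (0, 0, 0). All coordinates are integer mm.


translate([149, 292, 0]) cube([296, 492, 14]);
translate([149, 292, 14]) cube([296, 14, 307]);
translate([149, 770, 14]) cube([296, 14, 307]);
translate([149, 306, 14]) cube([14, 464, 307]);
translate([431, 306, 14]) cube([14, 464, 307]);


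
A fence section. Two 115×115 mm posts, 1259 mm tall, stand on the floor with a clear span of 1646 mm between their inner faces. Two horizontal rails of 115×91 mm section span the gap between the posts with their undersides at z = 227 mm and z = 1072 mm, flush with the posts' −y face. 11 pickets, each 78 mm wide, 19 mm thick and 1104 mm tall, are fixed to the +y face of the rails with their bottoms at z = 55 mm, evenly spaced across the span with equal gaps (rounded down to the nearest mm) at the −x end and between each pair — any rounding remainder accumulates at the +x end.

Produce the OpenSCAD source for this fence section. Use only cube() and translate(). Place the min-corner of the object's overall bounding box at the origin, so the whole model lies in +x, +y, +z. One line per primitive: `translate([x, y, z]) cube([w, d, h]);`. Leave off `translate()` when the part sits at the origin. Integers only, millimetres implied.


cube([115, 115, 1259]);
translate([1761, 0, 0]) cube([115, 115, 1259]);
translate([115, 0, 227]) cube([1646, 115, 91]);
translate([115, 0, 1072]) cube([1646, 115, 91]);
translate([180, 115, 55]) cube([78, 19, 1104]);
translate([323, 115, 55]) cube([78, 19, 1104]);
translate([466, 115, 55]) cube([78, 19, 1104]);
translate([609, 115, 55]) cube([78, 19, 1104]);
translate([752, 115, 55]) cube([78, 19, 1104]);
translate([895, 115, 55]) cube([78, 19, 1104]);
translate([1038, 115, 55]) cube([78, 19, 1104]);
translate([1181, 115, 55]) cube([78, 19, 1104]);
translate([1324, 115, 55]) cube([78, 19, 1104]);
translate([1467, 115, 55]) cube([78, 19, 1104]);
translate([1610, 115, 55]) cube([78, 19, 1104]);


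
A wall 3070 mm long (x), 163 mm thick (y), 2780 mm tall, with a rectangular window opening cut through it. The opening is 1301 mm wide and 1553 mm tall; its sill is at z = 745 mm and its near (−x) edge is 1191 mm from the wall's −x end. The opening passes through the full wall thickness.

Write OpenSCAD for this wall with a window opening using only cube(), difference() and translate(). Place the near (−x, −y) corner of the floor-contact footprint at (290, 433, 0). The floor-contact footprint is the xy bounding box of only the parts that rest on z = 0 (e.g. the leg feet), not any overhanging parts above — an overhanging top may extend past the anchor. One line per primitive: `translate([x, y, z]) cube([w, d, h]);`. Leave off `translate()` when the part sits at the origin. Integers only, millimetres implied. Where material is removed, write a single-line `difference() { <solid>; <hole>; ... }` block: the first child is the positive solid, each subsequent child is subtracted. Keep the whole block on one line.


difference() { translate([290, 433, 0]) cube([3070, 163, 2780]); translate([1481, 433, 745]) cube([1301, 163, 1553]); }


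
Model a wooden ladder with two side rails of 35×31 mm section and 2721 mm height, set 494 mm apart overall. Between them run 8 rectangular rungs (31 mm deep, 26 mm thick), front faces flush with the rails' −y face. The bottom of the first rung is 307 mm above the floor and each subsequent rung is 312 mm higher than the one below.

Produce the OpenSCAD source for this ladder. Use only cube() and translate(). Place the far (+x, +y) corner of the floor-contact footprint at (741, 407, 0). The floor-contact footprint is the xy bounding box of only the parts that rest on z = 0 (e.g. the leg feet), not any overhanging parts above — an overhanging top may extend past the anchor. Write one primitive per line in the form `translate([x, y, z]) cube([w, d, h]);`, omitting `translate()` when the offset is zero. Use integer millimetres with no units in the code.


translate([247, 376, 0]) cube([35, 31, 2721]);
translate([706, 376, 0]) cube([35, 31, 2721]);
translate([282, 376, 307]) cube([424, 31, 26]);
translate([282, 376, 619]) cube([424, 31, 26]);
translate([282, 376, 931]) cube([424, 31, 26]);
translate([282, 376, 1243]) cube([424, 31, 26]);
translate([282, 376, 1555]) cube([424, 31, 26]);
translate([282, 376, 1867]) cube([424, 31, 26]);
translate([282, 376, 2179]) cube([424, 31, 26]);
translate([282, 376, 2491]) cube([424, 31, 26]);


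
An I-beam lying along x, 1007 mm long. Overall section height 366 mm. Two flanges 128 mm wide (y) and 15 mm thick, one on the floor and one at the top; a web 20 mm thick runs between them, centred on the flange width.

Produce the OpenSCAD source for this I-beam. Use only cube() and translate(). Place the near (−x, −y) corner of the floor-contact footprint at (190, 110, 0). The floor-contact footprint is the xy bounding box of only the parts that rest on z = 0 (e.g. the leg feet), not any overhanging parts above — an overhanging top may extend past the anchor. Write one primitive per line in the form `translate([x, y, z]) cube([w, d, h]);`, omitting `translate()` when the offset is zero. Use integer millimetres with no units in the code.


translate([190, 110, 0]) cube([1007, 128, 15]);
translate([190, 164, 15]) cube([1007, 20, 336]);
translate([190, 110, 351]) cube([1007, 128, 15]);


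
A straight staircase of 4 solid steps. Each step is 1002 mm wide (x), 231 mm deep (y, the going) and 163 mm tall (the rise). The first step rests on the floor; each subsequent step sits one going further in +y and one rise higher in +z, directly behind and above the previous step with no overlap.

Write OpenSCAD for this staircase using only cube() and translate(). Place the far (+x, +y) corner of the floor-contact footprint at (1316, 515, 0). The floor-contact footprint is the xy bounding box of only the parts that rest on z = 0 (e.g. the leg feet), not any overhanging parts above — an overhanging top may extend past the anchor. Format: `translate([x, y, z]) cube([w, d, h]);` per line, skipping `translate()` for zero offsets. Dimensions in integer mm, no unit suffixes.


translate([314, 284, 0]) cube([1002, 231, 163]);
translate([314, 515, 163]) cube([1002, 231, 163]);
translate([314, 746, 326]) cube([1002, 231, 163]);
translate([314, 977, 489]) cube([1002, 231, 163]);


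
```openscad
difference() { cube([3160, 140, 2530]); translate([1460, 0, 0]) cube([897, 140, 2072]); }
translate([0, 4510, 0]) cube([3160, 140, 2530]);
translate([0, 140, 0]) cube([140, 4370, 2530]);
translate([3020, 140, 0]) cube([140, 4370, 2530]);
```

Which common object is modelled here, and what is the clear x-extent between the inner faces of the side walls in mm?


A single room. The interior width is 2880 mm.

Four walls enclosing a rectangle with a door in the front wall — a room. Outside width 3160 minus two 140 mm walls gives 2880 mm.


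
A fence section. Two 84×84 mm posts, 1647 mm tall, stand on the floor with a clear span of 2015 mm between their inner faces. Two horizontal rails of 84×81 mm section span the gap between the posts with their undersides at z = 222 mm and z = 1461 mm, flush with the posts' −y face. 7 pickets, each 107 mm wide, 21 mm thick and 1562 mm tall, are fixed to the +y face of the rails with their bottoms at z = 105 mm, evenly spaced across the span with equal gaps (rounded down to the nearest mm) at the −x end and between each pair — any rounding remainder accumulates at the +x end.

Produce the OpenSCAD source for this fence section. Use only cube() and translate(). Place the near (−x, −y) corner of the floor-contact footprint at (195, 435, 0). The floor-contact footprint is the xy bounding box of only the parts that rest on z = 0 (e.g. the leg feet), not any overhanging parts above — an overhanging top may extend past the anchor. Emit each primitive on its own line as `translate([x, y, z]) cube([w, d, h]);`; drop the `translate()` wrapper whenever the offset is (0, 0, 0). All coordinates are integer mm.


translate([195, 435, 0]) cube([84, 84, 1647]);
translate([2294, 435, 0]) cube([84, 84, 1647]);
translate([279, 435, 222]) cube([2015, 84, 81]);
translate([279, 435, 1461]) cube([2015, 84, 81]);
translate([437, 519, 105]) cube([107, 21, 1562]);
translate([702, 519, 105]) cube([107, 21, 1562]);
translate([967, 519, 105]) cube([107, 21, 1562]);
translate([1232, 519, 105]) cube([107, 21, 1562]);
translate([1497, 519, 105]) cube([107, 21, 1562]);
translate([1762, 519, 105]) cube([107, 21, 1562]);
translate([2027, 519, 105]) cube([107, 21, 1562]);


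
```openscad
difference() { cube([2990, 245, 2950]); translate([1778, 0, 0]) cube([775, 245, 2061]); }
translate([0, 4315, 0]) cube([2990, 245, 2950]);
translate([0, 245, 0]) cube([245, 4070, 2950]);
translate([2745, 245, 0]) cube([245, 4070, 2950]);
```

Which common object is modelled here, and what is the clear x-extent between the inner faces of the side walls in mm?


A single room. The interior width is 2500 mm.

Four walls enclosing a rectangle with a door in the front wall — a room. Outside width 2990 minus two 245 mm walls gives 2500 mm.


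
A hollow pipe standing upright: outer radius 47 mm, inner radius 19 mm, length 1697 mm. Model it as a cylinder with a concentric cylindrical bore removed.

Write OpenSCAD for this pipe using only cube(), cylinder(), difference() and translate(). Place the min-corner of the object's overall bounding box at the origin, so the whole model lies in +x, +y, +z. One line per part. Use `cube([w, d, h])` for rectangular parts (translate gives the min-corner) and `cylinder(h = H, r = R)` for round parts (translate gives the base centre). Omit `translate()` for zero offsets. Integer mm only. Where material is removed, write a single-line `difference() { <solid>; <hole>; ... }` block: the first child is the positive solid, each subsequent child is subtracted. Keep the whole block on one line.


difference() { translate([47, 47, 0]) cylinder(h = 1697, r = 47); translate([47, 47, 0]) cylinder(h = 1697, r = 19); }


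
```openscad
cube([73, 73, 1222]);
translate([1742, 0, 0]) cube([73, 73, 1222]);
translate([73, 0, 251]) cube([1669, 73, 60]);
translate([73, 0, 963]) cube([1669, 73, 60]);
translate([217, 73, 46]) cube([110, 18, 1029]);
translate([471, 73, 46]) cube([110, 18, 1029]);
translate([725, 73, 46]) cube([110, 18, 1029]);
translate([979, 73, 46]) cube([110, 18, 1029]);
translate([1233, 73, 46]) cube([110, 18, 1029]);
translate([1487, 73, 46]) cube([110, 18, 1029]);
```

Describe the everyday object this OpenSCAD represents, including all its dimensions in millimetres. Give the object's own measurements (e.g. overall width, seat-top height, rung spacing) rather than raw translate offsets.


A fence section. Two 73×73 mm posts, 1222 mm tall, stand on the floor with a clear span of 1669 mm between their inner faces. Two horizontal rails of 73×60 mm section span the gap between the posts with their undersides at z = 251 mm and z = 963 mm, flush with the posts' −y face. 6 pickets, each 110 mm wide, 18 mm thick and 1029 mm tall, are fixed to the +y face of the rails with their bottoms at z = 46 mm, spaced across the span with a 144 mm gap after the −x post and between neighbouring pickets, with 145 mm left before the +x post.
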